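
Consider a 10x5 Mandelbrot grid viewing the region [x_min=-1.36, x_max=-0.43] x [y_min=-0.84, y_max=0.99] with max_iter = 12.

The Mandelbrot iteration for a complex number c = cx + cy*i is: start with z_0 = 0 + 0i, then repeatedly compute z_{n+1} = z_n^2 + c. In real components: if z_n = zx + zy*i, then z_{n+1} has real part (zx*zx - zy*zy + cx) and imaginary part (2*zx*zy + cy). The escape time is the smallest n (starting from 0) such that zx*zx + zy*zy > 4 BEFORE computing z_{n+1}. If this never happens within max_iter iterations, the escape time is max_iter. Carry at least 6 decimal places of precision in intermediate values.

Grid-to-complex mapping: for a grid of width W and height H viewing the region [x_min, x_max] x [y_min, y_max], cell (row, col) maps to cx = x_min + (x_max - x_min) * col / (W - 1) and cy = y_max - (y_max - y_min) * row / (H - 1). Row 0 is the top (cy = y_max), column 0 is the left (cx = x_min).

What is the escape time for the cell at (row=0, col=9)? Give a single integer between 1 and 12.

z_0 = 0 + 0i, c = -0.4300 + 0.9900i
Iter 1: z = -0.4300 + 0.9900i, |z|^2 = 1.1650
Iter 2: z = -1.2252 + 0.1386i, |z|^2 = 1.5203
Iter 3: z = 1.0519 + 0.6504i, |z|^2 = 1.5295
Iter 4: z = 0.2535 + 2.3583i, |z|^2 = 5.6257
Escaped at iteration 4

Answer: 4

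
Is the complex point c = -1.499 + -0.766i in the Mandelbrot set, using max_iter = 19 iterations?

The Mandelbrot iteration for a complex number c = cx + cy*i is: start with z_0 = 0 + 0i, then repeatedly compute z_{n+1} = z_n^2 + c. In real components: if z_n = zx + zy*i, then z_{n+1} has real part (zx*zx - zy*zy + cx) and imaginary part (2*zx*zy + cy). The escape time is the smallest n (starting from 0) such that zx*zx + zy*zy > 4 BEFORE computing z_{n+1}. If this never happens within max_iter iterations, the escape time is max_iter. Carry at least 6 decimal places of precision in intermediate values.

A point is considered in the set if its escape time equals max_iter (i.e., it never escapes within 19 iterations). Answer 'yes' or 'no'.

z_0 = 0 + 0i, c = -1.4990 + -0.7660i
Iter 1: z = -1.4990 + -0.7660i, |z|^2 = 2.8338
Iter 2: z = 0.1612 + 1.5305i, |z|^2 = 2.3683
Iter 3: z = -3.8153 + -0.2724i, |z|^2 = 14.6310
Escaped at iteration 3

Answer: no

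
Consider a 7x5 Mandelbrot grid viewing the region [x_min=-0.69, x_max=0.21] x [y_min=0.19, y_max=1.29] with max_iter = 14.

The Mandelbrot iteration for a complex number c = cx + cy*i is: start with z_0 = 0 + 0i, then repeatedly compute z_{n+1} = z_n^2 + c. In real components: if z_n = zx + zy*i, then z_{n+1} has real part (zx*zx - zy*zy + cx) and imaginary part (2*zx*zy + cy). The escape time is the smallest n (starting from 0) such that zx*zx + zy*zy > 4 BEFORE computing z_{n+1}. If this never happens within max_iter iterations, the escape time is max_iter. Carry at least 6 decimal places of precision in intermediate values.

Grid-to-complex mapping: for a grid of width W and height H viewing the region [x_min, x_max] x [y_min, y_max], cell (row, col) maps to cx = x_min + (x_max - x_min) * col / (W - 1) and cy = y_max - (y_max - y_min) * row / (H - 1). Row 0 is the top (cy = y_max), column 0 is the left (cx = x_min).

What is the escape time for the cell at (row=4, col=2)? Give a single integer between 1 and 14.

Answer: 14

Derivation:
z_0 = 0 + 0i, c = -0.3900 + 0.1900i
Iter 1: z = -0.3900 + 0.1900i, |z|^2 = 0.1882
Iter 2: z = -0.2740 + 0.0418i, |z|^2 = 0.0768
Iter 3: z = -0.3167 + 0.1671i, |z|^2 = 0.1282
Iter 4: z = -0.3176 + 0.0842i, |z|^2 = 0.1080
Iter 5: z = -0.2962 + 0.1365i, |z|^2 = 0.1064
Iter 6: z = -0.3209 + 0.1091i, |z|^2 = 0.1149
Iter 7: z = -0.2989 + 0.1200i, |z|^2 = 0.1037
Iter 8: z = -0.3150 + 0.1183i, |z|^2 = 0.1132
Iter 9: z = -0.3047 + 0.1155i, |z|^2 = 0.1062
Iter 10: z = -0.3105 + 0.1196i, |z|^2 = 0.1107
Iter 11: z = -0.3079 + 0.1157i, |z|^2 = 0.1082
Iter 12: z = -0.3086 + 0.1187i, |z|^2 = 0.1093
Iter 13: z = -0.3089 + 0.1167i, |z|^2 = 0.1090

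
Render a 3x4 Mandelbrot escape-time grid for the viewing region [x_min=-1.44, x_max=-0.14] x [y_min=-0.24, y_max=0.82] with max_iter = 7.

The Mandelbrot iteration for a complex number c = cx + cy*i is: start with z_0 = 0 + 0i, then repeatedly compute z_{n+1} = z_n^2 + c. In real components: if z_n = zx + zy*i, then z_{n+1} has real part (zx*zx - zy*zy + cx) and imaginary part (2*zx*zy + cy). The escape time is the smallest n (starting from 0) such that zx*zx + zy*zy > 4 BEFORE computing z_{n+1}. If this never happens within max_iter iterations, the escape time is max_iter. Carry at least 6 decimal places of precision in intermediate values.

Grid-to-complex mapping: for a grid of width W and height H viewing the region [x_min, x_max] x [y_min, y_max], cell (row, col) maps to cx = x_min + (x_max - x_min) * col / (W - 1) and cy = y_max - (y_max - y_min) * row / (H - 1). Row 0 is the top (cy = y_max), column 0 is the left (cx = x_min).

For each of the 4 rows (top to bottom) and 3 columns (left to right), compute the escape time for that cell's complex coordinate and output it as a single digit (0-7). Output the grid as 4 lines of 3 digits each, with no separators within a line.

Answer: 347
367
777
577

Derivation:
(row=0, col=0): c = -1.4400 + 0.8200i → escape time 3
(row=0, col=1): c = -0.7900 + 0.8200i → escape time 4
(row=0, col=2): c = -0.1400 + 0.8200i → escape time 7
(row=1, col=0): c = -1.4400 + 0.4667i → escape time 3
(row=1, col=1): c = -0.7900 + 0.4667i → escape time 6
(row=1, col=2): c = -0.1400 + 0.4667i → escape time 7
(row=2, col=0): c = -1.4400 + 0.1133i → escape time 7
(row=2, col=1): c = -0.7900 + 0.1133i → escape time 7
(row=2, col=2): c = -0.1400 + 0.1133i → escape time 7
(row=3, col=0): c = -1.4400 + -0.2400i → escape time 5
(row=3, col=1): c = -0.7900 + -0.2400i → escape time 7
(row=3, col=2): c = -0.1400 + -0.2400i → escape time 7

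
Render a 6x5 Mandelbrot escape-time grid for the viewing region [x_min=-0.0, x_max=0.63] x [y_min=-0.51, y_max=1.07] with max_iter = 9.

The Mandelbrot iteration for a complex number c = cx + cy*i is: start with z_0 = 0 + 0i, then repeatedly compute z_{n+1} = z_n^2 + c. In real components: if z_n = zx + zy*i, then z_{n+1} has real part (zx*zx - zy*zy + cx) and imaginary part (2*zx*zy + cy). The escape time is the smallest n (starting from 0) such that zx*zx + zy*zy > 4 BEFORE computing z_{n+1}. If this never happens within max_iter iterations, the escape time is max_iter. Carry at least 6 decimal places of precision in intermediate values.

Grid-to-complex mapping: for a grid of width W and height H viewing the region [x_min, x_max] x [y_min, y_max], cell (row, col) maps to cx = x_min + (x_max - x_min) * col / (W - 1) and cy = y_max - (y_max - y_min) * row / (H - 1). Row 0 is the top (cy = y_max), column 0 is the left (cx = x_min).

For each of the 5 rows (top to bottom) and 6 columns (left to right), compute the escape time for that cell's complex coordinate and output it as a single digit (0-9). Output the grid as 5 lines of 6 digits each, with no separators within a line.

Answer: 543322
997943
999954
999954
999953

Derivation:
(row=0, col=0): c = 0.0000 + 1.0700i → escape time 5
(row=0, col=1): c = 0.1260 + 1.0700i → escape time 4
(row=0, col=2): c = 0.2520 + 1.0700i → escape time 3
(row=0, col=3): c = 0.3780 + 1.0700i → escape time 3
(row=0, col=4): c = 0.5040 + 1.0700i → escape time 2
(row=0, col=5): c = 0.6300 + 1.0700i → escape time 2
(row=1, col=0): c = 0.0000 + 0.6750i → escape time 9
(row=1, col=1): c = 0.1260 + 0.6750i → escape time 9
(row=1, col=2): c = 0.2520 + 0.6750i → escape time 7
(row=1, col=3): c = 0.3780 + 0.6750i → escape time 9
(row=1, col=4): c = 0.5040 + 0.6750i → escape time 4
(row=1, col=5): c = 0.6300 + 0.6750i → escape time 3
(row=2, col=0): c = 0.0000 + 0.2800i → escape time 9
(row=2, col=1): c = 0.1260 + 0.2800i → escape time 9
(row=2, col=2): c = 0.2520 + 0.2800i → escape time 9
(row=2, col=3): c = 0.3780 + 0.2800i → escape time 9
(row=2, col=4): c = 0.5040 + 0.2800i → escape time 5
(row=2, col=5): c = 0.6300 + 0.2800i → escape time 4
(row=3, col=0): c = 0.0000 + -0.1150i → escape time 9
(row=3, col=1): c = 0.1260 + -0.1150i → escape time 9
(row=3, col=2): c = 0.2520 + -0.1150i → escape time 9
(row=3, col=3): c = 0.3780 + -0.1150i → escape time 9
(row=3, col=4): c = 0.5040 + -0.1150i → escape time 5
(row=3, col=5): c = 0.6300 + -0.1150i → escape time 4
(row=4, col=0): c = 0.0000 + -0.5100i → escape time 9
(row=4, col=1): c = 0.1260 + -0.5100i → escape time 9
(row=4, col=2): c = 0.2520 + -0.5100i → escape time 9
(row=4, col=3): c = 0.3780 + -0.5100i → escape time 9
(row=4, col=4): c = 0.5040 + -0.5100i → escape time 5
(row=4, col=5): c = 0.6300 + -0.5100i → escape time 3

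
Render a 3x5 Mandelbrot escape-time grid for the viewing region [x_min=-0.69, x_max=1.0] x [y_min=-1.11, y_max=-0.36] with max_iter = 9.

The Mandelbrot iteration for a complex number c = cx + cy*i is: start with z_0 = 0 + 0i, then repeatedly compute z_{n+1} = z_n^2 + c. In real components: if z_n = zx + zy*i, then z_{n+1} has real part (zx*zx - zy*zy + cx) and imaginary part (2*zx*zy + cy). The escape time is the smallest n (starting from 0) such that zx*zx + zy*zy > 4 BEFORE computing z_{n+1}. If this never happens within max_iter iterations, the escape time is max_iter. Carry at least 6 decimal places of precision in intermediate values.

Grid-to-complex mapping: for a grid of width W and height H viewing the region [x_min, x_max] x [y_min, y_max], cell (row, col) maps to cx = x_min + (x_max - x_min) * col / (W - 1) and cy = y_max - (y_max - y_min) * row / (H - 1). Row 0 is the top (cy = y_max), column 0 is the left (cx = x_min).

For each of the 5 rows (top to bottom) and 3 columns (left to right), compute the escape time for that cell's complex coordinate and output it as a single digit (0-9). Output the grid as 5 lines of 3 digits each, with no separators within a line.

(row=0, col=0): c = -0.6900 + -0.3600i → escape time 9
(row=0, col=1): c = 0.1550 + -0.3600i → escape time 9
(row=0, col=2): c = 1.0000 + -0.3600i → escape time 2
(row=1, col=0): c = -0.6900 + -0.5475i → escape time 7
(row=1, col=1): c = 0.1550 + -0.5475i → escape time 9
(row=1, col=2): c = 1.0000 + -0.5475i → escape time 2
(row=2, col=0): c = -0.6900 + -0.7350i → escape time 4
(row=2, col=1): c = 0.1550 + -0.7350i → escape time 6
(row=2, col=2): c = 1.0000 + -0.7350i → escape time 2
(row=3, col=0): c = -0.6900 + -0.9225i → escape time 4
(row=3, col=1): c = 0.1550 + -0.9225i → escape time 4
(row=3, col=2): c = 1.0000 + -0.9225i → escape time 2
(row=4, col=0): c = -0.6900 + -1.1100i → escape time 3
(row=4, col=1): c = 0.1550 + -1.1100i → escape time 3
(row=4, col=2): c = 1.0000 + -1.1100i → escape time 2

Answer: 992
792
462
442
332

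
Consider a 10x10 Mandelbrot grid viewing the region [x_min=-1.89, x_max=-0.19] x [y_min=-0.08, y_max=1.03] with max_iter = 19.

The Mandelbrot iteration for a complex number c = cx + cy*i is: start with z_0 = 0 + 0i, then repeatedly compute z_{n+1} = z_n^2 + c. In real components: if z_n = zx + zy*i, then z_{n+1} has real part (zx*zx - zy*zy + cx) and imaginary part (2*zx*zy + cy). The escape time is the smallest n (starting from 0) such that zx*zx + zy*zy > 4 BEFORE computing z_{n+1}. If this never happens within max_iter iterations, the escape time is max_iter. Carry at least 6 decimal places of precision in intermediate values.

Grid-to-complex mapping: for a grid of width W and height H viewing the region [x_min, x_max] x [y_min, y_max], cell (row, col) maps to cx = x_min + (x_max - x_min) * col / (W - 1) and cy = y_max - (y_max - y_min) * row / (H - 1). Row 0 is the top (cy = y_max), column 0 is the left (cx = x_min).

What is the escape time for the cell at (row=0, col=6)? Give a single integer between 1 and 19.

Answer: 3

Derivation:
z_0 = 0 + 0i, c = -0.7567 + 1.0300i
Iter 1: z = -0.7567 + 1.0300i, |z|^2 = 1.6334
Iter 2: z = -1.2450 + -0.5287i, |z|^2 = 1.8296
Iter 3: z = 0.5139 + 2.3466i, |z|^2 = 5.7704
Escaped at iteration 3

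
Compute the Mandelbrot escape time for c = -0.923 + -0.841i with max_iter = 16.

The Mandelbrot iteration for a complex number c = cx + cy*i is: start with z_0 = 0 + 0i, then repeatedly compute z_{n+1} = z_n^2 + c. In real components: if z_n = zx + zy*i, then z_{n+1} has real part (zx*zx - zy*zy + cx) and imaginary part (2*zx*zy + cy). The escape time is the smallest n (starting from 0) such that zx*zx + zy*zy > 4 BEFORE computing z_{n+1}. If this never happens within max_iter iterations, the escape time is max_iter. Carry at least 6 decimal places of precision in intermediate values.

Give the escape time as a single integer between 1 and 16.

z_0 = 0 + 0i, c = -0.9230 + -0.8410i
Iter 1: z = -0.9230 + -0.8410i, |z|^2 = 1.5592
Iter 2: z = -0.7784 + 0.7115i, |z|^2 = 1.1120
Iter 3: z = -0.8234 + -1.9486i, |z|^2 = 4.4749
Escaped at iteration 3

Answer: 3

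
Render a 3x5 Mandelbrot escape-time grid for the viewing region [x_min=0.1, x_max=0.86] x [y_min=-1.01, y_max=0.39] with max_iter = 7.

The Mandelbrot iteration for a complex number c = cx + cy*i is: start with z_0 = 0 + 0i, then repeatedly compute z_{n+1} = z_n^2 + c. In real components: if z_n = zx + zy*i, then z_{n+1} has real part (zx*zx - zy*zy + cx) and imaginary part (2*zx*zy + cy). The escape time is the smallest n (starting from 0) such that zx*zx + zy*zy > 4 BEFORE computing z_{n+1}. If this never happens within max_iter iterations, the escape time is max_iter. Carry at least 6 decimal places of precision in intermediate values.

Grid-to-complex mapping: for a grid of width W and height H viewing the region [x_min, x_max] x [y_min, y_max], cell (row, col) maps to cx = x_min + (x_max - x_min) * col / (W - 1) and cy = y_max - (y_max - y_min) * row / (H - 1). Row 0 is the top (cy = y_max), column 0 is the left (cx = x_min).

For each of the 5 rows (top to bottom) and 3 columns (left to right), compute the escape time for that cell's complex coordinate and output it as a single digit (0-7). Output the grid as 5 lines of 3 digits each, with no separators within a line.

Answer: 763
753
763
742
422

Derivation:
(row=0, col=0): c = 0.1000 + 0.3900i → escape time 7
(row=0, col=1): c = 0.4800 + 0.3900i → escape time 6
(row=0, col=2): c = 0.8600 + 0.3900i → escape time 3
(row=1, col=0): c = 0.1000 + 0.0400i → escape time 7
(row=1, col=1): c = 0.4800 + 0.0400i → escape time 5
(row=1, col=2): c = 0.8600 + 0.0400i → escape time 3
(row=2, col=0): c = 0.1000 + -0.3100i → escape time 7
(row=2, col=1): c = 0.4800 + -0.3100i → escape time 6
(row=2, col=2): c = 0.8600 + -0.3100i → escape time 3
(row=3, col=0): c = 0.1000 + -0.6600i → escape time 7
(row=3, col=1): c = 0.4800 + -0.6600i → escape time 4
(row=3, col=2): c = 0.8600 + -0.6600i → escape time 2
(row=4, col=0): c = 0.1000 + -1.0100i → escape time 4
(row=4, col=1): c = 0.4800 + -1.0100i → escape time 2
(row=4, col=2): c = 0.8600 + -1.0100i → escape time 2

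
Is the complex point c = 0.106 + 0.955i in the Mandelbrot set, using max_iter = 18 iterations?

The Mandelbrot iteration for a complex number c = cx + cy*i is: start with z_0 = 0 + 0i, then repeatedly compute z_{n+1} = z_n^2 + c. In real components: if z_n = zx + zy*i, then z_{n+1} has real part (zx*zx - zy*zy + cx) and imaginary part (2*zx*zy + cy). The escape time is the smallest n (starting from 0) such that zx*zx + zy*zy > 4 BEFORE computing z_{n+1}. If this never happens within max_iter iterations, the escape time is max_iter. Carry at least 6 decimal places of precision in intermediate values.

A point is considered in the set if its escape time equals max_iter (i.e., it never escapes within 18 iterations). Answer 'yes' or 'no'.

Answer: no

Derivation:
z_0 = 0 + 0i, c = 0.1060 + 0.9550i
Iter 1: z = 0.1060 + 0.9550i, |z|^2 = 0.9233
Iter 2: z = -0.7948 + 1.1575i, |z|^2 = 1.9714
Iter 3: z = -0.6020 + -0.8849i, |z|^2 = 1.1454
Iter 4: z = -0.3146 + 2.0204i, |z|^2 = 4.1811
Escaped at iteration 4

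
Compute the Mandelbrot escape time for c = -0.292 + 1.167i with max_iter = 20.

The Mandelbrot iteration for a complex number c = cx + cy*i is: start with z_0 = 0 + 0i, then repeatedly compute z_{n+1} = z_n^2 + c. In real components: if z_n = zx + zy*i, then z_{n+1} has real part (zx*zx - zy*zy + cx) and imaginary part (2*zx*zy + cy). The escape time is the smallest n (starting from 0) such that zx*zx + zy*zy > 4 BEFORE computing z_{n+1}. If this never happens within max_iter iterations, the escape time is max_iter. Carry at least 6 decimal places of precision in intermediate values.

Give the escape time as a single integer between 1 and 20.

z_0 = 0 + 0i, c = -0.2920 + 1.1670i
Iter 1: z = -0.2920 + 1.1670i, |z|^2 = 1.4472
Iter 2: z = -1.5686 + 0.4855i, |z|^2 = 2.6963
Iter 3: z = 1.9329 + -0.3560i, |z|^2 = 3.8629
Iter 4: z = 3.3173 + -0.2094i, |z|^2 = 11.0486
Escaped at iteration 4

Answer: 4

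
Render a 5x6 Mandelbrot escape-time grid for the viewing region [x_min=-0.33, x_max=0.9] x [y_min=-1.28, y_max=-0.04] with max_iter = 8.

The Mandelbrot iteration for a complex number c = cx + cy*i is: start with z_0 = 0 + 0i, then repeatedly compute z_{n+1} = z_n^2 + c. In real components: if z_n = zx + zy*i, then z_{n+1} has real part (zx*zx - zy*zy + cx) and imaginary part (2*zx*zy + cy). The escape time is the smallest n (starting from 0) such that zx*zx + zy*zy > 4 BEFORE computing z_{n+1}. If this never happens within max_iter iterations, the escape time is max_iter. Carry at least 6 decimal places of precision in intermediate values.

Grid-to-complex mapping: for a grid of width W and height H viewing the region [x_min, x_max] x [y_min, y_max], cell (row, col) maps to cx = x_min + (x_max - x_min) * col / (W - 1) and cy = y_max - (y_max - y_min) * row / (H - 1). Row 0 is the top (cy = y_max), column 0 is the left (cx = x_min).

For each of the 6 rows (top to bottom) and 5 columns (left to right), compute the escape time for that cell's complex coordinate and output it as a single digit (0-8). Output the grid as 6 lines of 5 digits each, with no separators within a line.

Answer: 88843
88843
88832
78532
58322
32222

Derivation:
(row=0, col=0): c = -0.3300 + -0.0400i → escape time 8
(row=0, col=1): c = -0.0225 + -0.0400i → escape time 8
(row=0, col=2): c = 0.2850 + -0.0400i → escape time 8
(row=0, col=3): c = 0.5925 + -0.0400i → escape time 4
(row=0, col=4): c = 0.9000 + -0.0400i → escape time 3
(row=1, col=0): c = -0.3300 + -0.2880i → escape time 8
(row=1, col=1): c = -0.0225 + -0.2880i → escape time 8
(row=1, col=2): c = 0.2850 + -0.2880i → escape time 8
(row=1, col=3): c = 0.5925 + -0.2880i → escape time 4
(row=1, col=4): c = 0.9000 + -0.2880i → escape time 3
(row=2, col=0): c = -0.3300 + -0.5360i → escape time 8
(row=2, col=1): c = -0.0225 + -0.5360i → escape time 8
(row=2, col=2): c = 0.2850 + -0.5360i → escape time 8
(row=2, col=3): c = 0.5925 + -0.5360i → escape time 3
(row=2, col=4): c = 0.9000 + -0.5360i → escape time 2
(row=3, col=0): c = -0.3300 + -0.7840i → escape time 7
(row=3, col=1): c = -0.0225 + -0.7840i → escape time 8
(row=3, col=2): c = 0.2850 + -0.7840i → escape time 5
(row=3, col=3): c = 0.5925 + -0.7840i → escape time 3
(row=3, col=4): c = 0.9000 + -0.7840i → escape time 2
(row=4, col=0): c = -0.3300 + -1.0320i → escape time 5
(row=4, col=1): c = -0.0225 + -1.0320i → escape time 8
(row=4, col=2): c = 0.2850 + -1.0320i → escape time 3
(row=4, col=3): c = 0.5925 + -1.0320i → escape time 2
(row=4, col=4): c = 0.9000 + -1.0320i → escape time 2
(row=5, col=0): c = -0.3300 + -1.2800i → escape time 3
(row=5, col=1): c = -0.0225 + -1.2800i → escape time 2
(row=5, col=2): c = 0.2850 + -1.2800i → escape time 2
(row=5, col=3): c = 0.5925 + -1.2800i → escape time 2
(row=5, col=4): c = 0.9000 + -1.2800i → escape time 2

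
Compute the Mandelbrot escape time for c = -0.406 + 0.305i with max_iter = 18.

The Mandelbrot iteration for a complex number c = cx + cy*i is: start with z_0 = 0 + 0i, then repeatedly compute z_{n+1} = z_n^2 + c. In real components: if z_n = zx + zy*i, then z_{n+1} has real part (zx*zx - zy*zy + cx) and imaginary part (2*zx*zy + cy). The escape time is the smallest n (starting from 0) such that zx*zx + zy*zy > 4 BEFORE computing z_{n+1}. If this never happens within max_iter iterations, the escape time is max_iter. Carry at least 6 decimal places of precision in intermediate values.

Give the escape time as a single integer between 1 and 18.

Answer: 18

Derivation:
z_0 = 0 + 0i, c = -0.4060 + 0.3050i
Iter 1: z = -0.4060 + 0.3050i, |z|^2 = 0.2579
Iter 2: z = -0.3342 + 0.0573i, |z|^2 = 0.1150
Iter 3: z = -0.2976 + 0.2667i, |z|^2 = 0.1597
Iter 4: z = -0.3885 + 0.1463i, |z|^2 = 0.1724
Iter 5: z = -0.2764 + 0.1913i, |z|^2 = 0.1130
Iter 6: z = -0.3662 + 0.1992i, |z|^2 = 0.1738
Iter 7: z = -0.3116 + 0.1591i, |z|^2 = 0.1224
Iter 8: z = -0.3342 + 0.2059i, |z|^2 = 0.1541
Iter 9: z = -0.3367 + 0.1674i, |z|^2 = 0.1414
Iter 10: z = -0.3207 + 0.1923i, |z|^2 = 0.1398
Iter 11: z = -0.3401 + 0.1817i, |z|^2 = 0.1487
Iter 12: z = -0.3233 + 0.1814i, |z|^2 = 0.1374
Iter 13: z = -0.3344 + 0.1877i, |z|^2 = 0.1470
Iter 14: z = -0.3294 + 0.1795i, |z|^2 = 0.1407
Iter 15: z = -0.3297 + 0.1868i, |z|^2 = 0.1436
Iter 16: z = -0.3322 + 0.1819i, |z|^2 = 0.1434
Iter 17: z = -0.3287 + 0.1842i, |z|^2 = 0.1420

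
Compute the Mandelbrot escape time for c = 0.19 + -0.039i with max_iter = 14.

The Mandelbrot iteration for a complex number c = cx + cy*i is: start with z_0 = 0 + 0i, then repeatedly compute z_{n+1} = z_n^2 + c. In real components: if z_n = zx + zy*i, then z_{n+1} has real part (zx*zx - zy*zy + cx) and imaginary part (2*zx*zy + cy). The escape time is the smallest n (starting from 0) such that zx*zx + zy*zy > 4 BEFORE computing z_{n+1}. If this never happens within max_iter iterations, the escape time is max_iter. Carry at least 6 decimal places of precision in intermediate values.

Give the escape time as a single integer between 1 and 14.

Answer: 14

Derivation:
z_0 = 0 + 0i, c = 0.1900 + -0.0390i
Iter 1: z = 0.1900 + -0.0390i, |z|^2 = 0.0376
Iter 2: z = 0.2246 + -0.0538i, |z|^2 = 0.0533
Iter 3: z = 0.2375 + -0.0632i, |z|^2 = 0.0604
Iter 4: z = 0.2424 + -0.0690i, |z|^2 = 0.0635
Iter 5: z = 0.2440 + -0.0725i, |z|^2 = 0.0648
Iter 6: z = 0.2443 + -0.0744i, |z|^2 = 0.0652
Iter 7: z = 0.2441 + -0.0753i, |z|^2 = 0.0653
Iter 8: z = 0.2439 + -0.0758i, |z|^2 = 0.0652
Iter 9: z = 0.2438 + -0.0760i, |z|^2 = 0.0652
Iter 10: z = 0.2436 + -0.0760i, |z|^2 = 0.0651
Iter 11: z = 0.2436 + -0.0761i, |z|^2 = 0.0651
Iter 12: z = 0.2435 + -0.0761i, |z|^2 = 0.0651
Iter 13: z = 0.2435 + -0.0760i, |z|^2 = 0.0651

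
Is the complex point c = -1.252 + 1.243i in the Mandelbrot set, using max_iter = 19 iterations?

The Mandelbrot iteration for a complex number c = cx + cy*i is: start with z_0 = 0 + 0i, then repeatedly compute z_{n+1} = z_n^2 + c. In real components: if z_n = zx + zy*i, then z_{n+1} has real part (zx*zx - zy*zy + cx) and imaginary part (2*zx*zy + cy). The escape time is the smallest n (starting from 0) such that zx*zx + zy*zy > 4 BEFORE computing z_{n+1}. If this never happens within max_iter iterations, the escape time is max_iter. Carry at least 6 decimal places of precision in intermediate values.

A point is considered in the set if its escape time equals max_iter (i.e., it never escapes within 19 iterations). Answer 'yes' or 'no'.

Answer: no

Derivation:
z_0 = 0 + 0i, c = -1.2520 + 1.2430i
Iter 1: z = -1.2520 + 1.2430i, |z|^2 = 3.1126
Iter 2: z = -1.2295 + -1.8695i, |z|^2 = 5.0067
Escaped at iteration 2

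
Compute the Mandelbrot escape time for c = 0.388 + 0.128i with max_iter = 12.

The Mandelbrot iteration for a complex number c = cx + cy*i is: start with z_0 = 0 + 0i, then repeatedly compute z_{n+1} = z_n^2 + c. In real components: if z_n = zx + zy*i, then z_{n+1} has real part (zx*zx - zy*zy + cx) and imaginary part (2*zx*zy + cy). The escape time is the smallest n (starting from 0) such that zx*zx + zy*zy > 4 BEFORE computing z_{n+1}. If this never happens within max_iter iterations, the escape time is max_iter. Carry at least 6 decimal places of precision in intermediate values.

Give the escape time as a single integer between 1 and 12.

Answer: 12

Derivation:
z_0 = 0 + 0i, c = 0.3880 + 0.1280i
Iter 1: z = 0.3880 + 0.1280i, |z|^2 = 0.1669
Iter 2: z = 0.5222 + 0.2273i, |z|^2 = 0.3243
Iter 3: z = 0.6090 + 0.3654i, |z|^2 = 0.5044
Iter 4: z = 0.6253 + 0.5730i, |z|^2 = 0.7194
Iter 5: z = 0.4507 + 0.8447i, |z|^2 = 0.9166
Iter 6: z = -0.1224 + 0.8893i, |z|^2 = 0.8059
Iter 7: z = -0.3879 + -0.0897i, |z|^2 = 0.1585
Iter 8: z = 0.5304 + 0.1976i, |z|^2 = 0.3204
Iter 9: z = 0.6303 + 0.3376i, |z|^2 = 0.5113
Iter 10: z = 0.6713 + 0.5536i, |z|^2 = 0.7572
Iter 11: z = 0.5322 + 0.8713i, |z|^2 = 1.0424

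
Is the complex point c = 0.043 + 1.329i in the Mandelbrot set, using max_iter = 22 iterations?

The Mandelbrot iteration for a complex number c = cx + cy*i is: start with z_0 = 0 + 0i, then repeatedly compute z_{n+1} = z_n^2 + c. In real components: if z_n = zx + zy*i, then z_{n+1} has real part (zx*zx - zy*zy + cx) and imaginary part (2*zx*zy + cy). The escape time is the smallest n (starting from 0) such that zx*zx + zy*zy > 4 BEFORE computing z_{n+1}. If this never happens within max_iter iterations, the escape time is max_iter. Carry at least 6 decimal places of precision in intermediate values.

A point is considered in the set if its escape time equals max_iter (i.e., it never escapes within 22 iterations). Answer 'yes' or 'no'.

z_0 = 0 + 0i, c = 0.0430 + 1.3290i
Iter 1: z = 0.0430 + 1.3290i, |z|^2 = 1.7681
Iter 2: z = -1.7214 + 1.4433i, |z|^2 = 5.0463
Escaped at iteration 2

Answer: no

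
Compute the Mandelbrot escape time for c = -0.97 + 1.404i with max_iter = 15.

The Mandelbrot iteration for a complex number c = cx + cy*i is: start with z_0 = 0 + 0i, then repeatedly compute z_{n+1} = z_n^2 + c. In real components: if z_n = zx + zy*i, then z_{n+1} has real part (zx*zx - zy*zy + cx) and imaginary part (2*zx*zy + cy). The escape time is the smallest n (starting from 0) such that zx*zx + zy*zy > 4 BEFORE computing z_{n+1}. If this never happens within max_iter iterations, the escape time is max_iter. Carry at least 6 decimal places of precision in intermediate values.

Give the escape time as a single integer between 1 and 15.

Answer: 2

Derivation:
z_0 = 0 + 0i, c = -0.9700 + 1.4040i
Iter 1: z = -0.9700 + 1.4040i, |z|^2 = 2.9121
Iter 2: z = -2.0003 + -1.3198i, |z|^2 = 5.7430
Escaped at iteration 2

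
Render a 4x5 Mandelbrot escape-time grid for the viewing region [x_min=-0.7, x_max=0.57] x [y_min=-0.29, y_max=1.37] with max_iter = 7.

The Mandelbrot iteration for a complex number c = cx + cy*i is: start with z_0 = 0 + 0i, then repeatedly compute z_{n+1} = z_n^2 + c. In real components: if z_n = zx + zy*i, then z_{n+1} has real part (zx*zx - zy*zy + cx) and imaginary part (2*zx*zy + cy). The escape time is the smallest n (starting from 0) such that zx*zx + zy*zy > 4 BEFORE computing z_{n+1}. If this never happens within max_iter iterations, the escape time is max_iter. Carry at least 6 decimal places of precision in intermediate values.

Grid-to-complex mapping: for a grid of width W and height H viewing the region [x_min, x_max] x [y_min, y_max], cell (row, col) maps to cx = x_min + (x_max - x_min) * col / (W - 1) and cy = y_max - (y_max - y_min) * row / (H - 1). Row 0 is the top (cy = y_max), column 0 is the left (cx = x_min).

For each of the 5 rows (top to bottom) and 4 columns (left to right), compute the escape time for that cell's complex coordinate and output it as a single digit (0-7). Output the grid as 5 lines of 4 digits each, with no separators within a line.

(row=0, col=0): c = -0.7000 + 1.3700i → escape time 2
(row=0, col=1): c = -0.2767 + 1.3700i → escape time 2
(row=0, col=2): c = 0.1467 + 1.3700i → escape time 2
(row=0, col=3): c = 0.5700 + 1.3700i → escape time 2
(row=1, col=0): c = -0.7000 + 0.9550i → escape time 4
(row=1, col=1): c = -0.2767 + 0.9550i → escape time 6
(row=1, col=2): c = 0.1467 + 0.9550i → escape time 4
(row=1, col=3): c = 0.5700 + 0.9550i → escape time 2
(row=2, col=0): c = -0.7000 + 0.5400i → escape time 7
(row=2, col=1): c = -0.2767 + 0.5400i → escape time 7
(row=2, col=2): c = 0.1467 + 0.5400i → escape time 7
(row=2, col=3): c = 0.5700 + 0.5400i → escape time 4
(row=3, col=0): c = -0.7000 + 0.1250i → escape time 7
(row=3, col=1): c = -0.2767 + 0.1250i → escape time 7
(row=3, col=2): c = 0.1467 + 0.1250i → escape time 7
(row=3, col=3): c = 0.5700 + 0.1250i → escape time 4
(row=4, col=0): c = -0.7000 + -0.2900i → escape time 7
(row=4, col=1): c = -0.2767 + -0.2900i → escape time 7
(row=4, col=2): c = 0.1467 + -0.2900i → escape time 7
(row=4, col=3): c = 0.5700 + -0.2900i → escape time 4

Answer: 2222
4642
7774
7774
7774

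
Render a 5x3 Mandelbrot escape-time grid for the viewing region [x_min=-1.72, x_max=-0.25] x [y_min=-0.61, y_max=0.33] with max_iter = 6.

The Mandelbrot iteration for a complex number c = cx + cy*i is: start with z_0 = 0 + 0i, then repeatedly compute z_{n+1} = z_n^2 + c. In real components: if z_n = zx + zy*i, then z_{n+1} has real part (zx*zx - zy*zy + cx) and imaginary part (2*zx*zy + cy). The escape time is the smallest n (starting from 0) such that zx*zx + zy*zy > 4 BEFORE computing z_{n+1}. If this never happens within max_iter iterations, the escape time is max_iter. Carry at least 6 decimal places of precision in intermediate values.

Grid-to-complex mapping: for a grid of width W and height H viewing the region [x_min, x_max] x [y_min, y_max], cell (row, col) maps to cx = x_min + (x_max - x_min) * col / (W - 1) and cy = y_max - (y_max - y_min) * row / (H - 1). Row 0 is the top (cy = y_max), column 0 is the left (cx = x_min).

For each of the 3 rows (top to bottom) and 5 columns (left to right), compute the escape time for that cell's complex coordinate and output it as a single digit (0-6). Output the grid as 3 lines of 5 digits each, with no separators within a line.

(row=0, col=0): c = -1.7200 + 0.3300i → escape time 4
(row=0, col=1): c = -1.3525 + 0.3300i → escape time 6
(row=0, col=2): c = -0.9850 + 0.3300i → escape time 6
(row=0, col=3): c = -0.6175 + 0.3300i → escape time 6
(row=0, col=4): c = -0.2500 + 0.3300i → escape time 6
(row=1, col=0): c = -1.7200 + -0.1400i → escape time 4
(row=1, col=1): c = -1.3525 + -0.1400i → escape time 6
(row=1, col=2): c = -0.9850 + -0.1400i → escape time 6
(row=1, col=3): c = -0.6175 + -0.1400i → escape time 6
(row=1, col=4): c = -0.2500 + -0.1400i → escape time 6
(row=2, col=0): c = -1.7200 + -0.6100i → escape time 3
(row=2, col=1): c = -1.3525 + -0.6100i → escape time 3
(row=2, col=2): c = -0.9850 + -0.6100i → escape time 4
(row=2, col=3): c = -0.6175 + -0.6100i → escape time 6
(row=2, col=4): c = -0.2500 + -0.6100i → escape time 6

Answer: 46666
46666
33466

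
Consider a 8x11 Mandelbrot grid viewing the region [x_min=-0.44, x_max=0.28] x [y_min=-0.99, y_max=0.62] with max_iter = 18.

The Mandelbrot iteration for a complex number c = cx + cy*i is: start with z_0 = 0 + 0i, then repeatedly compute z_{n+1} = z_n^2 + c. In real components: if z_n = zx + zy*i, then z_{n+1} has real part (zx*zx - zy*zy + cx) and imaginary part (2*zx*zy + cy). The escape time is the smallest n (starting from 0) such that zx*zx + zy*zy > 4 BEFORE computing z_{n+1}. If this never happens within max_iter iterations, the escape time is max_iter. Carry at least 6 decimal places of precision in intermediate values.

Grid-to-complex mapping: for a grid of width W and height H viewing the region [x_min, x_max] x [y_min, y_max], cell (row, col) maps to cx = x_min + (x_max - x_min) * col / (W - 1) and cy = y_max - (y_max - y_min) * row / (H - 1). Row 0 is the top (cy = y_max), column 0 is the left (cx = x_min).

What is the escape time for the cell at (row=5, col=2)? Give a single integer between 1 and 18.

Answer: 18

Derivation:
z_0 = 0 + 0i, c = -0.2343 + -0.1850i
Iter 1: z = -0.2343 + -0.1850i, |z|^2 = 0.0891
Iter 2: z = -0.2136 + -0.0983i, |z|^2 = 0.0553
Iter 3: z = -0.1983 + -0.1430i, |z|^2 = 0.0598
Iter 4: z = -0.2154 + -0.1283i, |z|^2 = 0.0629
Iter 5: z = -0.2043 + -0.1297i, |z|^2 = 0.0586
Iter 6: z = -0.2094 + -0.1320i, |z|^2 = 0.0613
Iter 7: z = -0.2079 + -0.1297i, |z|^2 = 0.0600
Iter 8: z = -0.2079 + -0.1311i, |z|^2 = 0.0604
Iter 9: z = -0.2082 + -0.1305i, |z|^2 = 0.0604
Iter 10: z = -0.2080 + -0.1306i, |z|^2 = 0.0603
Iter 11: z = -0.2081 + -0.1307i, |z|^2 = 0.0604
Iter 12: z = -0.2080 + -0.1306i, |z|^2 = 0.0603
Iter 13: z = -0.2081 + -0.1307i, |z|^2 = 0.0604
Iter 14: z = -0.2081 + -0.1306i, |z|^2 = 0.0604
Iter 15: z = -0.2081 + -0.1306i, |z|^2 = 0.0604
Iter 16: z = -0.2081 + -0.1306i, |z|^2 = 0.0604
Iter 17: z = -0.2081 + -0.1306i, |z|^2 = 0.0604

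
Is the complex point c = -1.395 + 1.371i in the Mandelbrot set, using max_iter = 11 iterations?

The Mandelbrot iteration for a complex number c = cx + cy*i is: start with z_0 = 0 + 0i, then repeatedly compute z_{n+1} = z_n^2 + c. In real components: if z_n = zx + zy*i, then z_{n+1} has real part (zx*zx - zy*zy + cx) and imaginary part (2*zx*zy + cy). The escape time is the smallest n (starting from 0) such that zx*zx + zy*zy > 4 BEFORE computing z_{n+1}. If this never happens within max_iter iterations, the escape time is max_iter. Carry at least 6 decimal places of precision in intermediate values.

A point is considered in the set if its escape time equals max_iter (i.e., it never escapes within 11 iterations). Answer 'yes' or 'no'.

z_0 = 0 + 0i, c = -1.3950 + 1.3710i
Iter 1: z = -1.3950 + 1.3710i, |z|^2 = 3.8257
Iter 2: z = -1.3286 + -2.4541i, |z|^2 = 7.7878
Escaped at iteration 2

Answer: no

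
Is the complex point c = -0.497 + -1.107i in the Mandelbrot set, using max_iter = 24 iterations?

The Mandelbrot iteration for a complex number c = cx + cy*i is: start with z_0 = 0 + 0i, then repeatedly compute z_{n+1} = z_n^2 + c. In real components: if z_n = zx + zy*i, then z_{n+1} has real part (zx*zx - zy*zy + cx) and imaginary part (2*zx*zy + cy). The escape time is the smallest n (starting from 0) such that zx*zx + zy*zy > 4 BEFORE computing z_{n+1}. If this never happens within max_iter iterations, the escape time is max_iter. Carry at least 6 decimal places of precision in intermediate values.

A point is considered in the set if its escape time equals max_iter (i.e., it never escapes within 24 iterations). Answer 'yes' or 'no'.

Answer: no

Derivation:
z_0 = 0 + 0i, c = -0.4970 + -1.1070i
Iter 1: z = -0.4970 + -1.1070i, |z|^2 = 1.4725
Iter 2: z = -1.4754 + -0.0066i, |z|^2 = 2.1770
Iter 3: z = 1.6799 + -1.0874i, |z|^2 = 4.0044
Escaped at iteration 3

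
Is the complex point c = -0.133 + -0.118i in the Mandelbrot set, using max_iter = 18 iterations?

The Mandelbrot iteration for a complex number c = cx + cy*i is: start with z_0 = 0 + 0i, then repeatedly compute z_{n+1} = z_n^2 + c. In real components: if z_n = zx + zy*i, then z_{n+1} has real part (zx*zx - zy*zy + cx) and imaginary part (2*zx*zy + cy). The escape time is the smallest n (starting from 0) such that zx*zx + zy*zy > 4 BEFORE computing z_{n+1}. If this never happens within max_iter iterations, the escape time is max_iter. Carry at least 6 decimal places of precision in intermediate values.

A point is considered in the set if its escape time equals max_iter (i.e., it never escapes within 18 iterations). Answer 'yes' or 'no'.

z_0 = 0 + 0i, c = -0.1330 + -0.1180i
Iter 1: z = -0.1330 + -0.1180i, |z|^2 = 0.0316
Iter 2: z = -0.1292 + -0.0866i, |z|^2 = 0.0242
Iter 3: z = -0.1238 + -0.0956i, |z|^2 = 0.0245
Iter 4: z = -0.1268 + -0.0943i, |z|^2 = 0.0250
Iter 5: z = -0.1258 + -0.0941i, |z|^2 = 0.0247
Iter 6: z = -0.1260 + -0.0943i, |z|^2 = 0.0248
Iter 7: z = -0.1260 + -0.0942i, |z|^2 = 0.0248
Iter 8: z = -0.1260 + -0.0943i, |z|^2 = 0.0248
Iter 9: z = -0.1260 + -0.0942i, |z|^2 = 0.0248
Iter 10: z = -0.1260 + -0.0942i, |z|^2 = 0.0248
Iter 11: z = -0.1260 + -0.0942i, |z|^2 = 0.0248
Iter 12: z = -0.1260 + -0.0942i, |z|^2 = 0.0248
Iter 13: z = -0.1260 + -0.0942i, |z|^2 = 0.0248
Iter 14: z = -0.1260 + -0.0942i, |z|^2 = 0.0248
Iter 15: z = -0.1260 + -0.0942i, |z|^2 = 0.0248
Iter 16: z = -0.1260 + -0.0942i, |z|^2 = 0.0248
Iter 17: z = -0.1260 + -0.0942i, |z|^2 = 0.0248
Did not escape in 18 iterations → in set

Answer: yes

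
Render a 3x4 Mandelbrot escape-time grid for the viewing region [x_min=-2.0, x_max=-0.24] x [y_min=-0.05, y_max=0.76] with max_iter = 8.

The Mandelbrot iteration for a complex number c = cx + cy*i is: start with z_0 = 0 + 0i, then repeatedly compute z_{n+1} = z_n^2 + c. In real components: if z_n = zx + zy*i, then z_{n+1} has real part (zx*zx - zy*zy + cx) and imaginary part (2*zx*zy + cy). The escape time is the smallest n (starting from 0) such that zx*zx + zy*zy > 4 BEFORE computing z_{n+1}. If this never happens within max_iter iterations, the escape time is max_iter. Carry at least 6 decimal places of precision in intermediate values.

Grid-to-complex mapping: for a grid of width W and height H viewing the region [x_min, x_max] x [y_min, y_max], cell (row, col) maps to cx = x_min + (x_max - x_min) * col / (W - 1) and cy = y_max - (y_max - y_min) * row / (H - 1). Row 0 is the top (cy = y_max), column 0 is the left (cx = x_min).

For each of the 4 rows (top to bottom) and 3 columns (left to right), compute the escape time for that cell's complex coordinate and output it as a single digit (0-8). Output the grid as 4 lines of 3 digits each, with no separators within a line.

(row=0, col=0): c = -2.0000 + 0.7600i → escape time 1
(row=0, col=1): c = -1.1200 + 0.7600i → escape time 3
(row=0, col=2): c = -0.2400 + 0.7600i → escape time 8
(row=1, col=0): c = -2.0000 + 0.4900i → escape time 1
(row=1, col=1): c = -1.1200 + 0.4900i → escape time 5
(row=1, col=2): c = -0.2400 + 0.4900i → escape time 8
(row=2, col=0): c = -2.0000 + 0.2200i → escape time 1
(row=2, col=1): c = -1.1200 + 0.2200i → escape time 8
(row=2, col=2): c = -0.2400 + 0.2200i → escape time 8
(row=3, col=0): c = -2.0000 + -0.0500i → escape time 1
(row=3, col=1): c = -1.1200 + -0.0500i → escape time 8
(row=3, col=2): c = -0.2400 + -0.0500i → escape time 8

Answer: 138
158
188
188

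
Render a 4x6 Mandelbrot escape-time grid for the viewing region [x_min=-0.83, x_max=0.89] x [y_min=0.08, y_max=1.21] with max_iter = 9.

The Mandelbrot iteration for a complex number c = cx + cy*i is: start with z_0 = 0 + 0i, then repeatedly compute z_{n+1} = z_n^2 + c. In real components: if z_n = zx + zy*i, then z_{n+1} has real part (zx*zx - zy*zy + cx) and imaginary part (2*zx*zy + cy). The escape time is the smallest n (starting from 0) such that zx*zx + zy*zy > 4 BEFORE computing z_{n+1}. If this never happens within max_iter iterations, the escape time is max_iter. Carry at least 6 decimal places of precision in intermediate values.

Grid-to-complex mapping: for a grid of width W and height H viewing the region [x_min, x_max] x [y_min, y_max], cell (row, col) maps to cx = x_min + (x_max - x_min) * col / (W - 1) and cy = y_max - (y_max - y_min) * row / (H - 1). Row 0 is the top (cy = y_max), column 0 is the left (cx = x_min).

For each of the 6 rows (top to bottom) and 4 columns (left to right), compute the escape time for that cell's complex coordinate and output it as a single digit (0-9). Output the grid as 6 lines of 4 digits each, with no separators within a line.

(row=0, col=0): c = -0.8300 + 1.2100i → escape time 3
(row=0, col=1): c = -0.2567 + 1.2100i → escape time 3
(row=0, col=2): c = 0.3167 + 1.2100i → escape time 2
(row=0, col=3): c = 0.8900 + 1.2100i → escape time 2
(row=1, col=0): c = -0.8300 + 0.9840i → escape time 3
(row=1, col=1): c = -0.2567 + 0.9840i → escape time 6
(row=1, col=2): c = 0.3167 + 0.9840i → escape time 3
(row=1, col=3): c = 0.8900 + 0.9840i → escape time 2
(row=2, col=0): c = -0.8300 + 0.7580i → escape time 4
(row=2, col=1): c = -0.2567 + 0.7580i → escape time 9
(row=2, col=2): c = 0.3167 + 0.7580i → escape time 5
(row=2, col=3): c = 0.8900 + 0.7580i → escape time 2
(row=3, col=0): c = -0.8300 + 0.5320i → escape time 6
(row=3, col=1): c = -0.2567 + 0.5320i → escape time 9
(row=3, col=2): c = 0.3167 + 0.5320i → escape time 9
(row=3, col=3): c = 0.8900 + 0.5320i → escape time 2
(row=4, col=0): c = -0.8300 + 0.3060i → escape time 9
(row=4, col=1): c = -0.2567 + 0.3060i → escape time 9
(row=4, col=2): c = 0.3167 + 0.3060i → escape time 9
(row=4, col=3): c = 0.8900 + 0.3060i → escape time 3
(row=5, col=0): c = -0.8300 + 0.0800i → escape time 9
(row=5, col=1): c = -0.2567 + 0.0800i → escape time 9
(row=5, col=2): c = 0.3167 + 0.0800i → escape time 9
(row=5, col=3): c = 0.8900 + 0.0800i → escape time 3

Answer: 3322
3632
4952
6992
9993
9993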